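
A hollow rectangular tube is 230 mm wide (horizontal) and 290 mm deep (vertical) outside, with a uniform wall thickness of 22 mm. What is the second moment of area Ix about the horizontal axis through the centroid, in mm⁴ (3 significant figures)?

Ix ≈ 2.37 × 10⁸ mm⁴

Treat the section as a set of non-overlapping primitives; coordinates are from the bounding-box lower-left.
Outer rectangle: 230 × 290, A = 66 700 mm², y = 145 mm, Ī = 467 455 833 mm⁴.
Inner void (subtracted): 186 × 246, A = 45 756 mm², y = 145 mm, Ī = 230 747 508 mm⁴.
By symmetry the centroid is at mid-height, ȳ = 145 mm.
All pieces are centred on the horizontal axis through the centroid, so I = ΣĪ (holes subtracted) = 236 708 325 mm⁴.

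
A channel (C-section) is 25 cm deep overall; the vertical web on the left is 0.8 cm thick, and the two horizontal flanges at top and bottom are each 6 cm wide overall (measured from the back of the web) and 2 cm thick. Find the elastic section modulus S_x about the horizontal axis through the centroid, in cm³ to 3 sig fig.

Break the section into simple shapes (no overlaps), measuring from the bottom-left corner of the bounding box.
Web: 0.8 × 25, A = 20 cm², y = 12.5 cm, Ī = 1041.7 cm⁴.
Top flange (beyond web): 5.2 × 2, A = 10.4 cm², y = 24 cm, Ī = 3.4667 cm⁴.
Bottom flange (beyond web): 5.2 × 2, A = 10.4 cm², y = 1 cm, Ī = 3.4667 cm⁴.
By symmetry the centroid is at mid-height, ȳ = 12.5 cm.
Transfer each piece to the horizontal axis through the centroid using Ī + A·d² with d = y − 12.5:
  web: d = 0 cm → contributes +1041.7 cm⁴
  top flange (beyond web): d = 11.5 cm → contributes +1378.9 cm⁴
  bottom flange (beyond web): d = -11.5 cm → contributes +1378.9 cm⁴
Total I = 3799.4 cm⁴.
Extreme fibre distance c = 12.5 cm; S = I/c = 303.95 cm³.

S_x ≈ 304 cm³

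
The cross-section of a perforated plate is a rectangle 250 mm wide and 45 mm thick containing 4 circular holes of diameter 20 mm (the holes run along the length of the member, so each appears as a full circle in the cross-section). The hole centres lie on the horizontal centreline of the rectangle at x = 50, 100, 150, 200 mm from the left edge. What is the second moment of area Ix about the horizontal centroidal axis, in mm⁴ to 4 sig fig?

Ix ≈ 1.867 × 10⁶ mm⁴

Break the section into simple shapes (no overlaps), measuring from the bottom-left corner of the bounding box.
Plate: 250 × 45, A = 11 250 mm², y = 22.5 mm, Ī = 1 898 438 mm⁴.
Hole 1 (subtracted): ⌀20, A = 314.159 mm², y = 22.5 mm, Ī = 7853.98 mm⁴.
Hole 2 (subtracted): ⌀20, A = 314.159 mm², y = 22.5 mm, Ī = 7853.98 mm⁴.
Hole 3 (subtracted): ⌀20, A = 314.159 mm², y = 22.5 mm, Ī = 7853.98 mm⁴.
Hole 4 (subtracted): ⌀20, A = 314.159 mm², y = 22.5 mm, Ī = 7853.98 mm⁴.
By symmetry the centroid is at mid-height, ȳ = 22.5 mm.
All pieces are centred on the horizontal centroidal axis, so I = ΣĪ (holes subtracted) = 1 867 022 mm⁴.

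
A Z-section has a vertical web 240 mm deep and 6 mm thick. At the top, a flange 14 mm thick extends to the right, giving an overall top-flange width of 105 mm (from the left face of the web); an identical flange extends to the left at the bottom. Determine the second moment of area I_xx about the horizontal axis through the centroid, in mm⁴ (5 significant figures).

I_xx ≈ 4.2353 × 10⁷ mm⁴

Break the section into simple shapes (no overlaps), measuring from the bottom-left corner of the bounding box.
Web: 6 × 240, A = 1 440 mm², y = 120 mm, Ī = 6 912 000 mm⁴.
Top flange (beyond web): 99 × 14, A = 1 386 mm², y = 233 mm, Ī = 22 638 mm⁴.
Bottom flange (beyond web): 99 × 14, A = 1 386 mm², y = 7 mm, Ī = 22 638 mm⁴.
Centroid: ȳ = ΣA·y / ΣA = 120 mm.
Transfer each piece to the horizontal axis through the centroid using Ī + A·d² with d = y − 120:
  web: d = 0 mm → contributes +6 912 000 mm⁴
  top flange (beyond web): d = 113 mm → contributes +17 720 472 mm⁴
  bottom flange (beyond web): d = -113 mm → contributes +17 720 472 mm⁴
Total I = 42 352 944 mm⁴.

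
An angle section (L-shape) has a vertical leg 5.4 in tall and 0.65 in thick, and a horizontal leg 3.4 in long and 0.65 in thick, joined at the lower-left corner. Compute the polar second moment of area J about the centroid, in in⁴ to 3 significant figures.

Break the section into simple shapes (no overlaps), measuring from the bottom-left corner of the bounding box.
Vertical leg: 0.65 × 5.4, A = 3.51 in², y = 2.7 in, Ī = 8.5293 in⁴.
Horizontal leg (remainder): 2.75 × 0.65, A = 1.7875 in², y = 0.325 in, Ī = 0.062935 in⁴.
Centroid: ȳ = ΣA·y / ΣA = 1.8986 in.
Transfer each piece to the centroidal x-axis using Ī + A·d² with d = y − 1.8986:
  vertical leg: d = 0.80138 in → contributes +10.783 in⁴
  horizontal leg (remainder): d = -1.5736 in → contributes +4.4893 in⁴
Total I = 15.273 in⁴.
For the y-axis: x̄ = 0.89862 in.
Repeating about the centroidal y-axis gives I_y = 4.6729 in⁴.
Polar second moment: J = I_x + I_y = 19.946 in⁴.

J ≈ 19.9 in⁴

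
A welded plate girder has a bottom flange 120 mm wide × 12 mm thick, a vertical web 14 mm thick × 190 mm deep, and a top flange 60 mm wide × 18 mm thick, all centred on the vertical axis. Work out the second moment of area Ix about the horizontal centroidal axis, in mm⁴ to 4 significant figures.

Ix ≈ 3.421 × 10⁷ mm⁴

Break the section into simple shapes (no overlaps), measuring from the bottom-left corner of the bounding box.
Bottom plate: 120 × 12, A = 1 440 mm², y = 6 mm, Ī = 17 280 mm⁴.
Web plate: 14 × 190, A = 2 660 mm², y = 107 mm, Ī = 8 002 167 mm⁴.
Top plate: 60 × 18, A = 1 080 mm², y = 211 mm, Ī = 29 160 mm⁴.
Centroid: ȳ = ΣA·y / ΣA = 100.606 mm.
Transfer each piece to the horizontal centroidal axis using Ī + A·d² with d = y − 100.606:
  bottom plate: d = -94.6062 mm → contributes +12 905 754 mm⁴
  web plate: d = 6.39382 mm → contributes +8 110 910 mm⁴
  top plate: d = 110.394 mm → contributes +13 190 900 mm⁴
Total I = 34 207 563 mm⁴.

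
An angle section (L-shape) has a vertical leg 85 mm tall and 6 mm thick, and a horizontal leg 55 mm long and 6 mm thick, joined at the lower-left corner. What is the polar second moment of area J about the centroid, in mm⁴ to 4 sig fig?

J ≈ 8.003 × 10⁵ mm⁴

Split into non-overlapping primitives; take the origin at the lower-left of the bounding box.
Vertical leg: 6 × 85, A = 510 mm², y = 42.5 mm, Ī = 307 063 mm⁴.
Horizontal leg (remainder): 49 × 6, A = 294 mm², y = 3 mm, Ī = 882 mm⁴.
Centroid: ȳ = ΣA·y / ΣA = 28.056 mm.
Transfer each piece to the centroidal x-axis using Ī + A·d² with d = y − 28.056:
  vertical leg: d = 14.444 mm → contributes +413 464 mm⁴
  horizontal leg (remainder): d = -25.056 mm → contributes +185 456 mm⁴
Total I = 598 919 mm⁴.
For the y-axis: x̄ = 13.056 mm.
Repeating about the centroidal y-axis gives I_y = 201 389 mm⁴.
Polar second moment: J = I_x + I_y = 800 309 mm⁴.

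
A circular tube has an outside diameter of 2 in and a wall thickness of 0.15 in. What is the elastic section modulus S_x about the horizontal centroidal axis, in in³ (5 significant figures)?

S_x ≈ 0.37542 in³

Break the section into simple shapes (no overlaps), measuring from the bottom-left corner of the bounding box.
Outer circle: ⌀2, A = 3.141593 in², y = 1 in, Ī = 0.7853982 in⁴.
Bore (subtracted): ⌀1.7, A = 2.269801 in², y = 1 in, Ī = 0.4099828 in⁴.
By symmetry the centroid is at mid-height, ȳ = 1 in.
All pieces are centred on the horizontal centroidal axis, so I = ΣĪ (holes subtracted) = 0.3754154 in⁴.
Extreme fibre distance c = 1 in; S = I/c = 0.3754154 in³.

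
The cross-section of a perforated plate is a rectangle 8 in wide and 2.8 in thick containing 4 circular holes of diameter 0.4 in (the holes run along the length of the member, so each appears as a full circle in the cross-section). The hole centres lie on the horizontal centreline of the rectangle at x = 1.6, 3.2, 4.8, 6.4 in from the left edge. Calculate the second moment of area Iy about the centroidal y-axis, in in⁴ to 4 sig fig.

Split into non-overlapping primitives; take the origin at the lower-left of the bounding box.
Plate: 8 × 2.8, A = 22.4 in², x = 4 in, Ī = 119.467 in⁴.
Hole 1 (subtracted): ⌀0.4, A = 0.125664 in², x = 1.6 in, Ī = 0.00125664 in⁴.
Hole 2 (subtracted): ⌀0.4, A = 0.125664 in², x = 3.2 in, Ī = 0.00125664 in⁴.
Hole 3 (subtracted): ⌀0.4, A = 0.125664 in², x = 4.8 in, Ī = 0.00125664 in⁴.
Hole 4 (subtracted): ⌀0.4, A = 0.125664 in², x = 6.4 in, Ī = 0.00125664 in⁴.
By symmetry the centroid is at mid-width, x̄ = 4 in.
Transfer each piece to the centroidal y-axis using Ī + A·d² with d = x − 4:
  plate: d = 0 in → contributes +119.467 in⁴
  hole 1: d = -2.4 in → contributes −0.72508 in⁴
  hole 2: d = -0.8 in → contributes −0.0816814 in⁴
  hole 3: d = 0.8 in → contributes −0.0816814 in⁴
  hole 4: d = 2.4 in → contributes −0.72508 in⁴
Total I = 117.853 in⁴.

Iy ≈ 117.9 in⁴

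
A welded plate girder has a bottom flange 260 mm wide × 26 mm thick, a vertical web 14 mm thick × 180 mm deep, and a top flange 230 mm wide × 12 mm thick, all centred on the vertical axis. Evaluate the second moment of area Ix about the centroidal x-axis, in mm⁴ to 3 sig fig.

Treat the section as a set of non-overlapping primitives; coordinates are from the bounding-box lower-left.
Bottom plate: 260 × 26, A = 6 760 mm², y = 13 mm, Ī = 380 813 mm⁴.
Web plate: 14 × 180, A = 2 520 mm², y = 116 mm, Ī = 6 804 000 mm⁴.
Top plate: 230 × 12, A = 2 760 mm², y = 212 mm, Ī = 33 120 mm⁴.
Centroid: ȳ = ΣA·y / ΣA = 80.176 mm.
Transfer each piece to the centroidal x-axis using Ī + A·d² with d = y − 80.176:
  bottom plate: d = -67.176 mm → contributes +30 886 163 mm⁴
  web plate: d = 35.824 mm → contributes +10 038 050 mm⁴
  top plate: d = 131.82 mm → contributes +47 995 147 mm⁴
Total I = 88 919 360 mm⁴.

Ix ≈ 8.89 × 10⁷ mm⁴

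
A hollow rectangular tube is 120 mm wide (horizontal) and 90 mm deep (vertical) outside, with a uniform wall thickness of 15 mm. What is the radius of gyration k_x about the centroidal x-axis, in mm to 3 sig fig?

k_x ≈ 32.4 mm

Treat the section as a set of non-overlapping primitives; coordinates are from the bounding-box lower-left.
Outer rectangle: 120 × 90, A = 10 800 mm², y = 45 mm, Ī = 7 290 000 mm⁴.
Inner void (subtracted): 90 × 60, A = 5 400 mm², y = 45 mm, Ī = 1 620 000 mm⁴.
By symmetry the centroid is at mid-height, ȳ = 45 mm.
All pieces are centred on the centroidal x-axis, so I = ΣĪ (holes subtracted) = 5 670 000 mm⁴.
Radius of gyration: k = √(I/A) = √(5 670 000 / 5 400) = 32.404 mm.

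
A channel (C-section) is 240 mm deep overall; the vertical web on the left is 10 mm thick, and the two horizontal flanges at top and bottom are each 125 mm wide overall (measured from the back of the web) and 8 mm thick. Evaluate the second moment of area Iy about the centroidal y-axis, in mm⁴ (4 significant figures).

Break the section into simple shapes (no overlaps), measuring from the bottom-left corner of the bounding box.
Web: 10 × 240, A = 2 400 mm², x = 5 mm, Ī = 20 000 mm⁴.
Top flange (beyond web): 115 × 8, A = 920 mm², x = 67.5 mm, Ī = 1 013 917 mm⁴.
Bottom flange (beyond web): 115 × 8, A = 920 mm², x = 67.5 mm, Ī = 1 013 917 mm⁴.
Centroid: x̄ = ΣA·x / ΣA = 32.1226 mm.
Transfer each piece to the centroidal y-axis using Ī + A·d² with d = x − 32.1226:
  web: d = -27.1226 mm → contributes +1 785 530 mm⁴
  top flange (beyond web): d = 35.3774 mm → contributes +2 165 350 mm⁴
  bottom flange (beyond web): d = 35.3774 mm → contributes +2 165 350 mm⁴
Total I = 6 116 230 mm⁴.

Iy ≈ 6.116 × 10⁶ mm⁴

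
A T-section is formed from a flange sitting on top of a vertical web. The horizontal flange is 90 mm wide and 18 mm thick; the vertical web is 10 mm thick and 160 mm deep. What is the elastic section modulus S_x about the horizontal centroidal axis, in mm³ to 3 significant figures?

S_x ≈ 7.88 × 10⁴ mm³

Decompose the section into non-overlapping parts with the origin at the bottom-left of its bounding rectangle.
Flange: 90 × 18, A = 1 620 mm², y = 169 mm, Ī = 43 740 mm⁴.
Web: 10 × 160, A = 1 600 mm², y = 80 mm, Ī = 3 413 333 mm⁴.
Centroid: ȳ = ΣA·y / ΣA = 124.78 mm.
Transfer each piece to the horizontal centroidal axis using Ī + A·d² with d = y − 124.78:
  flange: d = 44.224 mm → contributes +3 212 018 mm⁴
  web: d = -44.776 mm → contributes +6 621 215 mm⁴
Total I = 9 833 232 mm⁴.
Extreme fibre distance c = 124.78 mm; S = I/c = 78 807 mm³.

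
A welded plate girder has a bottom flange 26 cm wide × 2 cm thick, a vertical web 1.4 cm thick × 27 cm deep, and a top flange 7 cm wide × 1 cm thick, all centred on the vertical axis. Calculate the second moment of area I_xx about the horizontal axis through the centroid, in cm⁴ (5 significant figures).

I_xx ≈ 1.0174 × 10⁴ cm⁴

Split into non-overlapping primitives; take the origin at the lower-left of the bounding box.
Bottom plate: 26 × 2, A = 52 cm², y = 1 cm, Ī = 17.33333 cm⁴.
Web plate: 1.4 × 27, A = 37.8 cm², y = 15.5 cm, Ī = 2296.35 cm⁴.
Top plate: 7 × 1, A = 7 cm², y = 29.5 cm, Ī = 0.5833333 cm⁴.
Centroid: ȳ = ΣA·y / ΣA = 8.72314 cm.
Transfer each piece to the horizontal axis through the centroid using Ī + A·d² with d = y − 8.72314:
  bottom plate: d = -7.72314 cm → contributes +3118.972 cm⁴
  web plate: d = 6.77686 cm → contributes +4032.346 cm⁴
  top plate: d = 20.77686 cm → contributes +3022.329 cm⁴
Total I = 10173.65 cm⁴.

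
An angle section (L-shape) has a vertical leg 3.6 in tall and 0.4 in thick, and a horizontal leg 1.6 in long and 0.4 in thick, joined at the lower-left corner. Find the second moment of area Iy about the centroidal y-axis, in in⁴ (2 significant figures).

Iy ≈ 0.31 in⁴

Treat the section as a set of non-overlapping primitives; coordinates are from the bounding-box lower-left.
Vertical leg: 0.4 × 3.6, A = 1.44 in², x = 0.2 in, Ī = 0.0192 in⁴.
Horizontal leg (remainder): 1.2 × 0.4, A = 0.48 in², x = 1 in, Ī = 0.0576 in⁴.
Centroid: x̄ = ΣA·x / ΣA = 0.4 in.
Transfer each piece to the centroidal y-axis using Ī + A·d² with d = x − 0.4:
  vertical leg: d = -0.2 in → contributes +0.0768 in⁴
  horizontal leg (remainder): d = 0.6 in → contributes +0.2304 in⁴
Total I = 0.3072 in⁴.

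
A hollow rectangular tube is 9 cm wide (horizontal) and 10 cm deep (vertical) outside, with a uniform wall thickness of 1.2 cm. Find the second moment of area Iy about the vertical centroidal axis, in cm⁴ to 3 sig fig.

Iy ≈ 425 cm⁴

Split into non-overlapping primitives; take the origin at the lower-left of the bounding box.
Outer rectangle: 9 × 10, A = 90 cm², x = 4.5 cm, Ī = 607.5 cm⁴.
Inner void (subtracted): 6.6 × 7.6, A = 50.16 cm², x = 4.5 cm, Ī = 182.08 cm⁴.
By symmetry the centroid is at mid-width, x̄ = 4.5 cm.
All pieces are centred on the vertical centroidal axis, so I = ΣĪ (holes subtracted) = 425.42 cm⁴.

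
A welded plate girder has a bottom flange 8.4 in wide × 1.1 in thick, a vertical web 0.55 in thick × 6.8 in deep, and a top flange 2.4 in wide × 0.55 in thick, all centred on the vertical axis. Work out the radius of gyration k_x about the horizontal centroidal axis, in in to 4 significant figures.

Break the section into simple shapes (no overlaps), measuring from the bottom-left corner of the bounding box.
Bottom plate: 8.4 × 1.1, A = 9.24 in², y = 0.55 in, Ī = 0.9317 in⁴.
Web plate: 0.55 × 6.8, A = 3.74 in², y = 4.5 in, Ī = 14.4115 in⁴.
Top plate: 2.4 × 0.55, A = 1.32 in², y = 8.175 in, Ī = 0.033275 in⁴.
Centroid: ȳ = ΣA·y / ΣA = 2.28692 in.
Transfer each piece to the horizontal centroidal axis using Ī + A·d² with d = y − 2.28692:
  bottom plate: d = -1.73692 in → contributes +28.8079 in⁴
  web plate: d = 2.21308 in → contributes +32.7289 in⁴
  top plate: d = 5.88808 in → contributes +45.7969 in⁴
Total I = 107.334 in⁴.
Radius of gyration: k = √(I/A) = √(107.334 / 14.3) = 2.73968 in.

k_x ≈ 2.740 in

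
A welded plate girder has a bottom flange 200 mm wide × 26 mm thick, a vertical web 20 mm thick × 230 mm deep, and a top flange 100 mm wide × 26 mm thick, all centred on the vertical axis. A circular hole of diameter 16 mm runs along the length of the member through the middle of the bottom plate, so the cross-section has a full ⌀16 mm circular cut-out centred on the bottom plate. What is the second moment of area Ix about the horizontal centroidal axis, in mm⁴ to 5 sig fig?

Ix ≈ 1.3749 × 10⁸ mm⁴

Split into non-overlapping primitives; take the origin at the lower-left of the bounding box.
Bottom plate: 200 × 26, A = 5 200 mm², y = 13 mm, Ī = 292933.3 mm⁴.
Web plate: 20 × 230, A = 4 600 mm², y = 141 mm, Ī = 20 278 333 mm⁴.
Top plate: 100 × 26, A = 2 600 mm², y = 269 mm, Ī = 146466.7 mm⁴.
Hole (subtracted): ⌀16, A = 201.0619 mm², y = 13 mm, Ī = 3216.991 mm⁴.
Centroid: ȳ = ΣA·y / ΣA = 115.8286 mm.
Transfer each piece to the horizontal centroidal axis using Ī + A·d² with d = y − 115.8286:
  bottom plate: d = -102.8286 mm → contributes +55 276 307 mm⁴
  web plate: d = 25.17138 mm → contributes +23 192 885 mm⁴
  top plate: d = 153.1714 mm → contributes +61 146 291 mm⁴
  hole: d = -102.8286 mm → contributes −2 129 191 mm⁴
Total I = 137 486 292 mm⁴.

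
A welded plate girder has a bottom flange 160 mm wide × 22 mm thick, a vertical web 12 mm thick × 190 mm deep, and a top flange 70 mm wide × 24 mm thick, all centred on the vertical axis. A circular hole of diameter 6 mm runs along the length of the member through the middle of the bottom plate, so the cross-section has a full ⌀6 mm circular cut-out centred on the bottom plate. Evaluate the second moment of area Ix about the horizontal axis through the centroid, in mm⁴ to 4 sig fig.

Ix ≈ 6.069 × 10⁷ mm⁴

Decompose the section into non-overlapping parts with the origin at the bottom-left of its bounding rectangle.
Bottom plate: 160 × 22, A = 3 520 mm², y = 11 mm, Ī = 141 973 mm⁴.
Web plate: 12 × 190, A = 2 280 mm², y = 117 mm, Ī = 6 859 000 mm⁴.
Top plate: 70 × 24, A = 1 680 mm², y = 224 mm, Ī = 80 640 mm⁴.
Hole (subtracted): ⌀6, A = 28.2743 mm², y = 11 mm, Ī = 63.6173 mm⁴.
Centroid: ȳ = ΣA·y / ΣA = 91.4538 mm.
Transfer each piece to the horizontal axis through the centroid using Ī + A·d² with d = y − 91.4538:
  bottom plate: d = -80.4538 mm → contributes +22 926 305 mm⁴
  web plate: d = 25.5462 mm → contributes +8 346 941 mm⁴
  top plate: d = 132.546 mm → contributes +29 595 691 mm⁴
  hole: d = -80.4538 mm → contributes −183 078 mm⁴
Total I = 60 685 859 mm⁴.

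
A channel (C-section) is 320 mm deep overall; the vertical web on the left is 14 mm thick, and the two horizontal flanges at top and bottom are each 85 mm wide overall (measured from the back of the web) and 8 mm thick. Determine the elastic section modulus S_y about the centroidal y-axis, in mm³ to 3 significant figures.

Decompose the section into non-overlapping parts with the origin at the bottom-left of its bounding rectangle.
Web: 14 × 320, A = 4 480 mm², x = 7 mm, Ī = 73 173 mm⁴.
Top flange (beyond web): 71 × 8, A = 568 mm², x = 49.5 mm, Ī = 238 607 mm⁴.
Bottom flange (beyond web): 71 × 8, A = 568 mm², x = 49.5 mm, Ī = 238 607 mm⁴.
Centroid: x̄ = ΣA·x / ΣA = 15.597 mm.
Transfer each piece to the centroidal y-axis using Ī + A·d² with d = x − 15.597:
  web: d = -8.5969 mm → contributes +404 273 mm⁴
  top flange (beyond web): d = 33.903 mm → contributes +891 479 mm⁴
  bottom flange (beyond web): d = 33.903 mm → contributes +891 479 mm⁴
Total I = 2 187 231 mm⁴.
Extreme fibre distance c = 69.403 mm; S = I/c = 31 515 mm³.

S_y ≈ 3.15 × 10⁴ mm³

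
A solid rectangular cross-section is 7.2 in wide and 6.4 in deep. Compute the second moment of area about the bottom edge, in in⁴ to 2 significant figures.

The section: 7.2 × 6.4, A = 46.08 in², y = 3.2 in, Ī = 157.3 in⁴.
Transfer it to a horizontal axis along the bottom face using Ī + A·d² with d = y − 0:
  the section: d = 3.2 in → contributes +629.1 in⁴
Total I = 629.1 in⁴.

I_base ≈ 630 in⁴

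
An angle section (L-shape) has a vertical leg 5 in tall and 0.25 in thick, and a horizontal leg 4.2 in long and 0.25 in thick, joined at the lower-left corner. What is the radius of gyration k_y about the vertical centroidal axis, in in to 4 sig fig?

Break the section into simple shapes (no overlaps), measuring from the bottom-left corner of the bounding box.
Vertical leg: 0.25 × 5, A = 1.25 in², x = 0.125 in, Ī = 0.00651042 in⁴.
Horizontal leg (remainder): 3.95 × 0.25, A = 0.9875 in², x = 2.225 in, Ī = 1.28396 in⁴.
Centroid: x̄ = ΣA·x / ΣA = 1.05182 in.
Transfer each piece to the vertical centroidal axis using Ī + A·d² with d = x − 1.05182:
  vertical leg: d = -0.926816 in → contributes +1.08024 in⁴
  horizontal leg (remainder): d = 1.17318 in → contributes +2.64311 in⁴
Total I = 3.72336 in⁴.
Radius of gyration: k = √(I/A) = √(3.72336 / 2.2375) = 1.28999 in.

k_y ≈ 1.290 in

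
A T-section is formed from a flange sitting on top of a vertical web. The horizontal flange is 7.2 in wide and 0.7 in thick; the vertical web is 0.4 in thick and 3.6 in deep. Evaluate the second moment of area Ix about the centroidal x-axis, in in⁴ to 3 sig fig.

Ix ≈ 6.94 in⁴

Split into non-overlapping primitives; take the origin at the lower-left of the bounding box.
Flange: 7.2 × 0.7, A = 5.04 in², y = 3.95 in, Ī = 0.2058 in⁴.
Web: 0.4 × 3.6, A = 1.44 in², y = 1.8 in, Ī = 1.5552 in⁴.
Centroid: ȳ = ΣA·y / ΣA = 3.4722 in.
Transfer each piece to the centroidal x-axis using Ī + A·d² with d = y − 3.4722:
  flange: d = 0.47778 in → contributes +1.3563 in⁴
  web: d = -1.6722 in → contributes +5.5819 in⁴
Total I = 6.9382 in⁴.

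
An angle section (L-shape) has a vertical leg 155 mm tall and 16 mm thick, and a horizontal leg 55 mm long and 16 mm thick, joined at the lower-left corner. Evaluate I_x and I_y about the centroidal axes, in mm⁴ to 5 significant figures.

Decompose the section into non-overlapping parts with the origin at the bottom-left of its bounding rectangle.
Vertical leg: 16 × 155, A = 2 480 mm², y = 77.5 mm, Ī = 4 965 167 mm⁴.
Horizontal leg (remainder): 39 × 16, A = 624 mm², y = 8 mm, Ī = 13 312 mm⁴.
Centroid: ȳ = ΣA·y / ΣA = 63.52835 mm.
Transfer each piece to the centroidal x-axis using Ī + A·d² with d = y − 63.52835:
  vertical leg: d = 13.97165 mm → contributes +5 449 280 mm⁴
  horizontal leg (remainder): d = -55.52835 mm → contributes +1 937 352 mm⁴
Total I = 7 386 632 mm⁴.
For the y-axis: x̄ = 13.52835 mm.
Repeating about the centroidal y-axis gives I_y = 509032.2 mm⁴.

I_x ≈ 7.3866 × 10⁶ mm⁴, I_y ≈ 5.0903 × 10⁵ mm⁴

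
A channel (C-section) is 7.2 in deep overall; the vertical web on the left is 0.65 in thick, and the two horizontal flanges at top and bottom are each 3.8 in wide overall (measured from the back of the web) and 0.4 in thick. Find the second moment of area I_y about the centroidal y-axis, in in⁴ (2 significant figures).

Decompose the section into non-overlapping parts with the origin at the bottom-left of its bounding rectangle.
Web: 0.65 × 7.2, A = 4.68 in², x = 0.325 in, Ī = 0.1648 in⁴.
Top flange (beyond web): 3.15 × 0.4, A = 1.26 in², x = 2.225 in, Ī = 1.042 in⁴.
Bottom flange (beyond web): 3.15 × 0.4, A = 1.26 in², x = 2.225 in, Ī = 1.042 in⁴.
Centroid: x̄ = ΣA·x / ΣA = 0.99 in.
Transfer each piece to the centroidal y-axis using Ī + A·d² with d = x − 0.99:
  web: d = -0.665 in → contributes +2.234 in⁴
  top flange (beyond web): d = 1.235 in → contributes +2.964 in⁴
  bottom flange (beyond web): d = 1.235 in → contributes +2.964 in⁴
Total I = 8.162 in⁴.

I_y ≈ 8.2 in⁴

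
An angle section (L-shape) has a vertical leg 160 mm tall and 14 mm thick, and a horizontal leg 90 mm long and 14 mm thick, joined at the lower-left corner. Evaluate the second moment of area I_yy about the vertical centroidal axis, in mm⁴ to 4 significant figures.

Decompose the section into non-overlapping parts with the origin at the bottom-left of its bounding rectangle.
Vertical leg: 14 × 160, A = 2 240 mm², x = 7 mm, Ī = 36586.7 mm⁴.
Horizontal leg (remainder): 76 × 14, A = 1 064 mm², x = 52 mm, Ī = 512 139 mm⁴.
Centroid: x̄ = ΣA·x / ΣA = 21.4915 mm.
Transfer each piece to the vertical centroidal axis using Ī + A·d² with d = x − 21.4915:
  vertical leg: d = -14.4915 mm → contributes +506 996 mm⁴
  horizontal leg (remainder): d = 30.5085 mm → contributes +1 502 475 mm⁴
Total I = 2 009 471 mm⁴.

I_yy ≈ 2.009 × 10⁶ mm⁴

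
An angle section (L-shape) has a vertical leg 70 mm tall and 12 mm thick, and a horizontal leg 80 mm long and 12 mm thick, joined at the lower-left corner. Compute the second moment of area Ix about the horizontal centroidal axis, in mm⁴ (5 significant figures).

Break the section into simple shapes (no overlaps), measuring from the bottom-left corner of the bounding box.
Vertical leg: 12 × 70, A = 840 mm², y = 35 mm, Ī = 343 000 mm⁴.
Horizontal leg (remainder): 68 × 12, A = 816 mm², y = 6 mm, Ī = 9 792 mm⁴.
Centroid: ȳ = ΣA·y / ΣA = 20.71014 mm.
Transfer each piece to the horizontal centroidal axis using Ī + A·d² with d = y − 20.71014:
  vertical leg: d = 14.28986 mm → contributes +514 528 mm⁴
  horizontal leg (remainder): d = -14.71014 mm → contributes +186364.9 mm⁴
Total I = 700892.9 mm⁴.

Ix ≈ 7.0089 × 10⁵ mm⁴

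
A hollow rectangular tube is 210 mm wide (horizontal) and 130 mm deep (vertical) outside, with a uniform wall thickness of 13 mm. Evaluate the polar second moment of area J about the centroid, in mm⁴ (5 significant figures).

Treat the section as a set of non-overlapping primitives; coordinates are from the bounding-box lower-left.
Outer rectangle: 210 × 130, A = 27 300 mm², y = 65 mm, Ī = 38 447 500 mm⁴.
Inner void (subtracted): 184 × 104, A = 19 136 mm², y = 65 mm, Ī = 17 247 915 mm⁴.
By symmetry the centroid is at mid-height, ȳ = 65 mm.
All pieces are centred on the centroidal x-axis, so I = ΣĪ (holes subtracted) = 21 199 585 mm⁴.
Repeating about the centroidal y-axis gives I_y = 46 338 465 mm⁴.
Polar second moment: J = I_x + I_y = 67 538 051 mm⁴.

J ≈ 6.7538 × 10⁷ mm⁴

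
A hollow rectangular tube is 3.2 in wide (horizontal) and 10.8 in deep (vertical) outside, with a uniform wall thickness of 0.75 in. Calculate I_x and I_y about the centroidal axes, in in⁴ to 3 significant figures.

I_x ≈ 222 in⁴, I_y ≈ 25.7 in⁴

Split into non-overlapping primitives; take the origin at the lower-left of the bounding box.
Outer rectangle: 3.2 × 10.8, A = 34.56 in², y = 5.4 in, Ī = 335.92 in⁴.
Inner void (subtracted): 1.7 × 9.3, A = 15.81 in², y = 5.4 in, Ī = 113.95 in⁴.
By symmetry the centroid is at mid-height, ȳ = 5.4 in.
All pieces are centred on the centroidal x-axis, so I = ΣĪ (holes subtracted) = 221.97 in⁴.
Repeating about the centroidal y-axis gives I_y = 25.684 in⁴.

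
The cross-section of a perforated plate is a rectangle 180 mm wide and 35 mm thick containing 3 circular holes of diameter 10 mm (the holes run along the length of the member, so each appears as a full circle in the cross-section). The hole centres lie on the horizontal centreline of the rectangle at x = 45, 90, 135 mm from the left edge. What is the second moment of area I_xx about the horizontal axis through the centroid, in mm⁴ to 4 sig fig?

I_xx ≈ 6.417 × 10⁵ mm⁴

Split into non-overlapping primitives; take the origin at the lower-left of the bounding box.
Plate: 180 × 35, A = 6 300 mm², y = 17.5 mm, Ī = 643 125 mm⁴.
Hole 1 (subtracted): ⌀10, A = 78.5398 mm², y = 17.5 mm, Ī = 490.874 mm⁴.
Hole 2 (subtracted): ⌀10, A = 78.5398 mm², y = 17.5 mm, Ī = 490.874 mm⁴.
Hole 3 (subtracted): ⌀10, A = 78.5398 mm², y = 17.5 mm, Ī = 490.874 mm⁴.
By symmetry the centroid is at mid-height, ȳ = 17.5 mm.
All pieces are centred on the horizontal axis through the centroid, so I = ΣĪ (holes subtracted) = 641 652 mm⁴.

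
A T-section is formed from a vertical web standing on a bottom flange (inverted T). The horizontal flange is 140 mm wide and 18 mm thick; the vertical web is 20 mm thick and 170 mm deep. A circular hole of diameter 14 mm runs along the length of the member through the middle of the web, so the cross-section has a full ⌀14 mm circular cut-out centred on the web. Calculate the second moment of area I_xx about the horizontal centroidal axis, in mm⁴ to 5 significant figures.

Break the section into simple shapes (no overlaps), measuring from the bottom-left corner of the bounding box.
Flange: 140 × 18, A = 2 520 mm², y = 9 mm, Ī = 68 040 mm⁴.
Web: 20 × 170, A = 3 400 mm², y = 103 mm, Ī = 8 188 333 mm⁴.
Hole (subtracted): ⌀14, A = 153.938 mm², y = 103 mm, Ī = 1885.741 mm⁴.
Centroid: ȳ = ΣA·y / ΣA = 61.91824 mm.
Transfer each piece to the horizontal centroidal axis using Ī + A·d² with d = y − 61.91824:
  flange: d = -52.91824 mm → contributes +7 124 896 mm⁴
  web: d = 41.08176 mm → contributes +13 926 552 mm⁴
  hole: d = 41.08176 mm → contributes −261688.7 mm⁴
Total I = 20 789 759 mm⁴.

I_xx ≈ 2.0790 × 10⁷ mm⁴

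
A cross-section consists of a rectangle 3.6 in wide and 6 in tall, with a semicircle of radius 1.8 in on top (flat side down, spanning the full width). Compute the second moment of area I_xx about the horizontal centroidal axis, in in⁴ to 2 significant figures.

Break the section into simple shapes (no overlaps), measuring from the bottom-left corner of the bounding box.
Rectangular body: 3.6 × 6, A = 21.6 in², y = 3 in, Ī = 64.8 in⁴.
Semicircular cap: semicircle r = 1.8, A = 5.089 in², y = 6.764 in, Ī = 1.152 in⁴.
Centroid: ȳ = ΣA·y / ΣA = 3.718 in.
Transfer each piece to the horizontal centroidal axis using Ī + A·d² with d = y − 3.718:
  rectangular body: d = -0.7177 in → contributes +75.93 in⁴
  semicircular cap: d = 3.046 in → contributes +48.38 in⁴
Total I = 124.3 in⁴.

I_xx ≈ 120 in⁴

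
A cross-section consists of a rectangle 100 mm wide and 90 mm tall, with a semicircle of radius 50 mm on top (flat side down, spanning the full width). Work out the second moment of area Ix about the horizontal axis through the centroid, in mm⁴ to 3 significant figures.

Ix ≈ 1.88 × 10⁷ mm⁴

Decompose the section into non-overlapping parts with the origin at the bottom-left of its bounding rectangle.
Rectangular body: 100 × 90, A = 9 000 mm², y = 45 mm, Ī = 6 075 000 mm⁴.
Semicircular cap: semicircle r = 50, A = 3 927 mm², y = 111.22 mm, Ī = 685 981 mm⁴.
Centroid: ȳ = ΣA·y / ΣA = 65.117 mm.
Transfer each piece to the horizontal axis through the centroid using Ī + A·d² with d = y − 65.117:
  rectangular body: d = -20.117 mm → contributes +9 717 121 mm⁴
  semicircular cap: d = 46.104 mm → contributes +9 033 108 mm⁴
Total I = 18 750 229 mm⁴.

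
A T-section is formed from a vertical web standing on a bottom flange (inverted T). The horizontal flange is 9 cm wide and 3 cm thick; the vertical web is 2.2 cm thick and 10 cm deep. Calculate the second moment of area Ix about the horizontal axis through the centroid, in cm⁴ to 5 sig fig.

Decompose the section into non-overlapping parts with the origin at the bottom-left of its bounding rectangle.
Flange: 9 × 3, A = 27 cm², y = 1.5 cm, Ī = 20.25 cm⁴.
Web: 2.2 × 10, A = 22 cm², y = 8 cm, Ī = 183.3333 cm⁴.
Centroid: ȳ = ΣA·y / ΣA = 4.418367 cm.
Transfer each piece to the horizontal axis through the centroid using Ī + A·d² with d = y − 4.418367:
  flange: d = -2.918367 cm → contributes +250.2054 cm⁴
  web: d = 3.581633 cm → contributes +465.5514 cm⁴
Total I = 715.7568 cm⁴.

Ix ≈ 715.76 cm⁴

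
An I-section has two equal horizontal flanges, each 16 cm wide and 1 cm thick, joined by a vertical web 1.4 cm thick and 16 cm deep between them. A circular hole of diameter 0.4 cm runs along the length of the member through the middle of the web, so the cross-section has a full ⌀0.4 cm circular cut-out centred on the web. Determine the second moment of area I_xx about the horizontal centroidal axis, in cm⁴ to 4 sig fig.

Break the section into simple shapes (no overlaps), measuring from the bottom-left corner of the bounding box.
Bottom flange: 16 × 1, A = 16 cm², y = 0.5 cm, Ī = 1.33333 cm⁴.
Web: 1.4 × 16, A = 22.4 cm², y = 9 cm, Ī = 477.867 cm⁴.
Top flange: 16 × 1, A = 16 cm², y = 17.5 cm, Ī = 1.33333 cm⁴.
Hole (subtracted): ⌀0.4, A = 0.125664 cm², y = 9 cm, Ī = 0.00125664 cm⁴.
By symmetry the centroid is at mid-height, ȳ = 9 cm.
Transfer each piece to the horizontal centroidal axis using Ī + A·d² with d = y − 9:
  bottom flange: d = -8.5 cm → contributes +1157.33 cm⁴
  web: d = 0 cm → contributes +477.867 cm⁴
  top flange: d = 8.5 cm → contributes +1157.33 cm⁴
  hole: d = 0 cm → contributes −0.00125664 cm⁴
Total I = 2792.53 cm⁴.

I_xx ≈ 2793 cm⁴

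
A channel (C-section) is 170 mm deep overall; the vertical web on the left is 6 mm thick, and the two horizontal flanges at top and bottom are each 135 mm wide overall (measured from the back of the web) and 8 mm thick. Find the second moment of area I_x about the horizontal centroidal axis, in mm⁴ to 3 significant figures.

Split into non-overlapping primitives; take the origin at the lower-left of the bounding box.
Web: 6 × 170, A = 1 020 mm², y = 85 mm, Ī = 2 456 500 mm⁴.
Top flange (beyond web): 129 × 8, A = 1 032 mm², y = 166 mm, Ī = 5 504 mm⁴.
Bottom flange (beyond web): 129 × 8, A = 1 032 mm², y = 4 mm, Ī = 5 504 mm⁴.
By symmetry the centroid is at mid-height, ȳ = 85 mm.
Transfer each piece to the horizontal centroidal axis using Ī + A·d² with d = y − 85:
  web: d = 0 mm → contributes +2 456 500 mm⁴
  top flange (beyond web): d = 81 mm → contributes +6 776 456 mm⁴
  bottom flange (beyond web): d = -81 mm → contributes +6 776 456 mm⁴
Total I = 16 009 412 mm⁴.

I_x ≈ 1.60 × 10⁷ mm⁴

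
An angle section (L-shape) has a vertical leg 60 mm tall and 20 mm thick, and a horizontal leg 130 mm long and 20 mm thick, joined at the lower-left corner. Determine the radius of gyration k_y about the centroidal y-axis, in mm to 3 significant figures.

Break the section into simple shapes (no overlaps), measuring from the bottom-left corner of the bounding box.
Vertical leg: 20 × 60, A = 1 200 mm², x = 10 mm, Ī = 40 000 mm⁴.
Horizontal leg (remainder): 110 × 20, A = 2 200 mm², x = 75 mm, Ī = 2 218 333 mm⁴.
Centroid: x̄ = ΣA·x / ΣA = 52.059 mm.
Transfer each piece to the centroidal y-axis using Ī + A·d² with d = x − 52.059:
  vertical leg: d = -42.059 mm → contributes +2 162 734 mm⁴
  horizontal leg (remainder): d = 22.941 mm → contributes +3 376 188 mm⁴
Total I = 5 538 922 mm⁴.
Radius of gyration: k = √(I/A) = √(5 538 922 / 3 400) = 40.362 mm.

k_y ≈ 40.4 mm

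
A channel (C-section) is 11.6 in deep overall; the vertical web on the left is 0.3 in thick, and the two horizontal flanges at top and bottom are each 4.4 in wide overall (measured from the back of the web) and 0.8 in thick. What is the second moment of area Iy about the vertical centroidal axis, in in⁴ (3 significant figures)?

Decompose the section into non-overlapping parts with the origin at the bottom-left of its bounding rectangle.
Web: 0.3 × 11.6, A = 3.48 in², x = 0.15 in, Ī = 0.0261 in⁴.
Top flange (beyond web): 4.1 × 0.8, A = 3.28 in², x = 2.35 in, Ī = 4.5947 in⁴.
Bottom flange (beyond web): 4.1 × 0.8, A = 3.28 in², x = 2.35 in, Ī = 4.5947 in⁴.
Centroid: x̄ = ΣA·x / ΣA = 1.5875 in.
Transfer each piece to the vertical centroidal axis using Ī + A·d² with d = x − 1.5875:
  web: d = -1.4375 in → contributes +7.2167 in⁴
  top flange (beyond web): d = 0.76255 in → contributes +6.502 in⁴
  bottom flange (beyond web): d = 0.76255 in → contributes +6.502 in⁴
Total I = 20.221 in⁴.

Iy ≈ 20.2 in⁴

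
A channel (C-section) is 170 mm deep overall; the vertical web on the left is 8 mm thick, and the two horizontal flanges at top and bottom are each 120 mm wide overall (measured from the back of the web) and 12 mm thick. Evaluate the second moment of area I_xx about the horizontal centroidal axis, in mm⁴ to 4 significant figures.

Treat the section as a set of non-overlapping primitives; coordinates are from the bounding-box lower-left.
Web: 8 × 170, A = 1 360 mm², y = 85 mm, Ī = 3 275 333 mm⁴.
Top flange (beyond web): 112 × 12, A = 1 344 mm², y = 164 mm, Ī = 16 128 mm⁴.
Bottom flange (beyond web): 112 × 12, A = 1 344 mm², y = 6 mm, Ī = 16 128 mm⁴.
By symmetry the centroid is at mid-height, ȳ = 85 mm.
Transfer each piece to the horizontal centroidal axis using Ī + A·d² with d = y − 85:
  web: d = 0 mm → contributes +3 275 333 mm⁴
  top flange (beyond web): d = 79 mm → contributes +8 404 032 mm⁴
  bottom flange (beyond web): d = -79 mm → contributes +8 404 032 mm⁴
Total I = 20 083 397 mm⁴.

I_xx ≈ 2.008 × 10⁷ mm⁴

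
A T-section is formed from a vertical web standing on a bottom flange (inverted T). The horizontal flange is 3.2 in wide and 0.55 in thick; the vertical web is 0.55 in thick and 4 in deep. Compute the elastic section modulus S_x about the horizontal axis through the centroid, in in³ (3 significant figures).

S_x ≈ 2.67 in³

Break the section into simple shapes (no overlaps), measuring from the bottom-left corner of the bounding box.
Flange: 3.2 × 0.55, A = 1.76 in², y = 0.275 in, Ī = 0.044367 in⁴.
Web: 0.55 × 4, A = 2.2 in², y = 2.55 in, Ī = 2.9333 in⁴.
Centroid: ȳ = ΣA·y / ΣA = 1.5389 in.
Transfer each piece to the horizontal axis through the centroid using Ī + A·d² with d = y − 1.5389:
  flange: d = -1.2639 in → contributes +2.8558 in⁴
  web: d = 1.0111 in → contributes +5.1825 in⁴
Total I = 8.0383 in⁴.
Extreme fibre distance c = 3.0111 in; S = I/c = 2.6695 in³.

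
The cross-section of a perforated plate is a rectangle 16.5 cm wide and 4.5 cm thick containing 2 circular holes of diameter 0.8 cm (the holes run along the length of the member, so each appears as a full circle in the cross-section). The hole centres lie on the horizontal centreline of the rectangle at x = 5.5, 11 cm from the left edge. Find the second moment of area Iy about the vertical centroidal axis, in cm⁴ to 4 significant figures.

Split into non-overlapping primitives; take the origin at the lower-left of the bounding box.
Plate: 16.5 × 4.5, A = 74.25 cm², x = 8.25 cm, Ī = 1684.55 cm⁴.
Hole 1 (subtracted): ⌀0.8, A = 0.502655 cm², x = 5.5 cm, Ī = 0.0201062 cm⁴.
Hole 2 (subtracted): ⌀0.8, A = 0.502655 cm², x = 11 cm, Ī = 0.0201062 cm⁴.
By symmetry the centroid is at mid-width, x̄ = 8.25 cm.
Transfer each piece to the vertical centroidal axis using Ī + A·d² with d = x − 8.25:
  plate: d = 0 cm → contributes +1684.55 cm⁴
  hole 1: d = -2.75 cm → contributes −3.82143 cm⁴
  hole 2: d = 2.75 cm → contributes −3.82143 cm⁴
Total I = 1676.9 cm⁴.

Iy ≈ 1677 cm⁴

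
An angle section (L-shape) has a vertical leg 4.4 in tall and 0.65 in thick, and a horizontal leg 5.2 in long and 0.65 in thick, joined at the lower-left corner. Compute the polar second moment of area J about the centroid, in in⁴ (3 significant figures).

Decompose the section into non-overlapping parts with the origin at the bottom-left of its bounding rectangle.
Vertical leg: 0.65 × 4.4, A = 2.86 in², y = 2.2 in, Ī = 4.6141 in⁴.
Horizontal leg (remainder): 4.55 × 0.65, A = 2.9575 in², y = 0.325 in, Ī = 0.10413 in⁴.
Centroid: ȳ = ΣA·y / ΣA = 1.2468 in.
Transfer each piece to the centroidal x-axis using Ī + A·d² with d = y − 1.2468:
  vertical leg: d = 0.95321 in → contributes +7.2128 in⁴
  horizontal leg (remainder): d = -0.92179 in → contributes +2.6171 in⁴
Total I = 9.8299 in⁴.
For the y-axis: x̄ = 1.6468 in.
Repeating about the centroidal y-axis gives I_y = 15.032 in⁴.
Polar second moment: J = I_x + I_y = 24.862 in⁴.

J ≈ 24.9 in⁴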